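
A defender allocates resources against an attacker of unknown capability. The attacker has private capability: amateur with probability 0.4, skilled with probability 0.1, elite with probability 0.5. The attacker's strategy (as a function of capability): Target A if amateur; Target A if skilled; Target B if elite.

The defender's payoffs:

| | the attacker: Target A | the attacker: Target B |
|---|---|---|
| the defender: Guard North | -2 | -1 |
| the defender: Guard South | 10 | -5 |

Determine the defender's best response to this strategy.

Compute the defender's expected payoff for each action, taking the expectation over the attacker's type.
E[Guard North] = 0.4·(-2) + 0.1·(-2) + 0.5·(-1) = -1.5
E[Guard South] = 0.4·(10) + 0.1·(10) + 0.5·(-5) = 2.5
Best response: Guard South (2.5 is the largest).

Guard South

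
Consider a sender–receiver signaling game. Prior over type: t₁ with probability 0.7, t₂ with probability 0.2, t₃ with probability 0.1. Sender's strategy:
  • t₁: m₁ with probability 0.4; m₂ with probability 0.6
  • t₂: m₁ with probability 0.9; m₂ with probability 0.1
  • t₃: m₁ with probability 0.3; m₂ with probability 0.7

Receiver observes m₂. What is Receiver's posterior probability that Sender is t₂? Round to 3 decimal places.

P(m₂) = 0.7·0.6 + 0.2·0.1 + 0.1·0.7 = 0.51
P(t₂ | m₂) = (0.2·0.1) / 0.51 = 0.02 / 0.51 = 0.0392157

0.039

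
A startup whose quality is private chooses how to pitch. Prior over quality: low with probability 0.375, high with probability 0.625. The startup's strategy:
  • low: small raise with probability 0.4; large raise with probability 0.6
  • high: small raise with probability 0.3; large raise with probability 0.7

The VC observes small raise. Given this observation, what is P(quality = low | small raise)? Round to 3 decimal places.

0.444

P(small raise) = 0.375·0.4 + 0.625·0.3 = 0.3375
P(low | small raise) = (0.375·0.4) / 0.3375 = 0.15 / 0.3375 = 0.444444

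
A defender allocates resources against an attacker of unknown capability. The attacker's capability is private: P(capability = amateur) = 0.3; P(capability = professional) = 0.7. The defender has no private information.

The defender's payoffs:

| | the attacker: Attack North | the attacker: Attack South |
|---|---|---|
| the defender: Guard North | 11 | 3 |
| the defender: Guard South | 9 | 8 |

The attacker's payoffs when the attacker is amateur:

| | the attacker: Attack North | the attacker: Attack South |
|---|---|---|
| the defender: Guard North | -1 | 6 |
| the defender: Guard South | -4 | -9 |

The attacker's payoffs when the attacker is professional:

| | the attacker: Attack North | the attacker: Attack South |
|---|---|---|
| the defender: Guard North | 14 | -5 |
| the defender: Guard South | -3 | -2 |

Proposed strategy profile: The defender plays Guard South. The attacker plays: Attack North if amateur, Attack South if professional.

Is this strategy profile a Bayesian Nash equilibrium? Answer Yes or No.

The defender plays Guard South: E[Guard South] = 0.3·(9) + 0.7·(8) = 8.3; E[Guard North] = 5.4. Best-responding. ✓
The attacker (capability amateur), facing Guard South: Attack North gives -4, Attack South gives -9. Proposed Attack North is best. ✓
The attacker (capability professional), facing Guard South: Attack North gives -3, Attack South gives -2. Proposed Attack South is best. ✓

Yes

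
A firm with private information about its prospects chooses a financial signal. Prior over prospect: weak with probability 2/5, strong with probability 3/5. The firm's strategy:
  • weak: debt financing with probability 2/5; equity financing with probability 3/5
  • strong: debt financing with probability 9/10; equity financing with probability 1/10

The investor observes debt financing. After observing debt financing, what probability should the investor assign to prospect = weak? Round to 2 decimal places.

0.23

P(debt financing) = (2/5)·(2/5) + (3/5)·(9/10) = 7/10
P(weak | debt financing) = ((2/5)·(2/5)) / (7/10) = (4/25) / (7/10) = 8/35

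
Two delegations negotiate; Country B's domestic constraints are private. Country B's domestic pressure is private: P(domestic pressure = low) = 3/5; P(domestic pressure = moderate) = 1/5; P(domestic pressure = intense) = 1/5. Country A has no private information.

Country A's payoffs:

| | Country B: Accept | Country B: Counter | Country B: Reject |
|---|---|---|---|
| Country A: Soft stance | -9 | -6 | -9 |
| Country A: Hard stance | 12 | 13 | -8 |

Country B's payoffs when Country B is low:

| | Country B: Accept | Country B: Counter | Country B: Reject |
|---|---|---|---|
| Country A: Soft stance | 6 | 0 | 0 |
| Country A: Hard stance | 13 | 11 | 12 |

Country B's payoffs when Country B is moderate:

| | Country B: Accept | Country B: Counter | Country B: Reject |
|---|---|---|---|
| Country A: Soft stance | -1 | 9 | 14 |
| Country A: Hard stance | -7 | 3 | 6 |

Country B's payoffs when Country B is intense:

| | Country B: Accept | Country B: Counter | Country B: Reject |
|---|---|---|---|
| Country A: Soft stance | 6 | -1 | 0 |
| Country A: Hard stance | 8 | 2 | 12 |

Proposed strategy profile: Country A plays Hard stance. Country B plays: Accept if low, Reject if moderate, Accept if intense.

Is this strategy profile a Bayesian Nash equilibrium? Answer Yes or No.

No

A profile is a BNE iff every type of every player is best-responding given beliefs about the other side.
Country A plays Hard stance: E[Hard stance] = 3/5·(12) + 1/5·(-8) + 1/5·(12) = 8; E[Soft stance] = -9. Best-responding. ✓
Country B (domestic pressure low), facing Hard stance: Accept gives 13, Counter gives 11, Reject gives 12. Proposed Accept is best. ✓
Country B (domestic pressure moderate), facing Hard stance: Accept gives -7, Counter gives 3, Reject gives 6. Proposed Reject is best. ✓
Country B (domestic pressure intense), facing Hard stance: Accept gives 8, Counter gives 2, Reject gives 12. Proposed Accept is not best — profitable deviation exists. ✗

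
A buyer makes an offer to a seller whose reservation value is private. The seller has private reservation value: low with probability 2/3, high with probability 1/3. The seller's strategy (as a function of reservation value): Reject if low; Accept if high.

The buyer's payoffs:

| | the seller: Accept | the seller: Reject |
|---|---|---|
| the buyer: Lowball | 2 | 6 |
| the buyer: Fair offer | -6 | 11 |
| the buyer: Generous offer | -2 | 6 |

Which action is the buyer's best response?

E[Lowball] = 2/3·(6) + 1/3·(2) = 14/3
E[Fair offer] = 2/3·(11) + 1/3·(-6) = 16/3
E[Generous offer] = 2/3·(6) + 1/3·(-2) = 10/3
Best response: Fair offer (16/3 is the largest).

Fair offer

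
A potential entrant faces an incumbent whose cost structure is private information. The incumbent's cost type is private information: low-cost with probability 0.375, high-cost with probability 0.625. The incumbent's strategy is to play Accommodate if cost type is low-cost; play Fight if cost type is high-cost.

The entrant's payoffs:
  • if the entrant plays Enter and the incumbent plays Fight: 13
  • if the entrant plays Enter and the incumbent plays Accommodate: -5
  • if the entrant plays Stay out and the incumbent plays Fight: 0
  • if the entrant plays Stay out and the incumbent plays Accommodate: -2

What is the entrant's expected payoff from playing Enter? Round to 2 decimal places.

6.25

E[Enter] = 0.375·(-5) + 0.625·13 = (-1.875) + 8.125 = 6.25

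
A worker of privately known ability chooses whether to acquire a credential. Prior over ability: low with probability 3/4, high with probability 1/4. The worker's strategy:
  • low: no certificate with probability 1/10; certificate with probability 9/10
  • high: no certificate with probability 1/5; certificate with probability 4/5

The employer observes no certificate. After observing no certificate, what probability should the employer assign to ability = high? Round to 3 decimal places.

0.400

P(no certificate) = (3/4)·(1/10) + (1/4)·(1/5) = 1/8
P(high | no certificate) = ((1/4)·(1/5)) / (1/8) = (1/20) / (1/8) = 2/5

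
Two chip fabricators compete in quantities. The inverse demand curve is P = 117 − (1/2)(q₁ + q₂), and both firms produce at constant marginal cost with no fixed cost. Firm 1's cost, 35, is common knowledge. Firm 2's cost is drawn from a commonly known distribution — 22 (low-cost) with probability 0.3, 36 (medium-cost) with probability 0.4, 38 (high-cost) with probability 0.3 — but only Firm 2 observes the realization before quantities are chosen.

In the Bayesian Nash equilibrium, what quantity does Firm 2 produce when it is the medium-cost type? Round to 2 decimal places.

Each type of Firm 2 best-responds to q₁; Firm 1 best-responds to the expected q₂ over Firm 2's types.
Firm 2 with cost c maximizes (117 − (1/2)(q₁+q₂) − c)·q₂, giving q₂(c) = (117 − c − (1/2)q₁).
E[c₂] = 0.3·22 + 0.4·36 + 0.3·38 = 32.4
Firm 1's FOC against E[q₂] yields q₁ = (117 − 2·35 + E[c₂])/(3/2) = (117 − 70 + 32.4)/(3/2) = 52.9333.
q₂(medium-cost) = (117 − 36 − (1/2)·52.9333) = 54.5333.

54.53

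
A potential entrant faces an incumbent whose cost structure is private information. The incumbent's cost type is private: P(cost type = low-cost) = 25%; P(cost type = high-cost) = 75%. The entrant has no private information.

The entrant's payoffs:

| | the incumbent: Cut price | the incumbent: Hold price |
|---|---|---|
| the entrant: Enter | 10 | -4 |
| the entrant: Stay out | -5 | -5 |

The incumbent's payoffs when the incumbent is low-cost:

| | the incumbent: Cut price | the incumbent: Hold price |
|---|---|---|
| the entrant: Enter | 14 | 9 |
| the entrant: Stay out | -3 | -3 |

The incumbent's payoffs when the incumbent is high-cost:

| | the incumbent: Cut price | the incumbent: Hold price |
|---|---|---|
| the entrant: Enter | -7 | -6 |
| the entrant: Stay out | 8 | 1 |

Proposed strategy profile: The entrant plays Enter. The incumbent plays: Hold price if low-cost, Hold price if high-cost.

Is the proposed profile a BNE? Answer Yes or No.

The entrant plays Enter: E[Enter] = 0.25·(-4) + 0.75·(-4) = -4; E[Stay out] = -5. Best-responding. ✓
The incumbent (cost type low-cost), facing Enter: Cut price gives 14, Hold price gives 9. Proposed Hold price is not best — profitable deviation exists. ✗
The incumbent (cost type high-cost), facing Enter: Cut price gives -7, Hold price gives -6. Proposed Hold price is best. ✓

No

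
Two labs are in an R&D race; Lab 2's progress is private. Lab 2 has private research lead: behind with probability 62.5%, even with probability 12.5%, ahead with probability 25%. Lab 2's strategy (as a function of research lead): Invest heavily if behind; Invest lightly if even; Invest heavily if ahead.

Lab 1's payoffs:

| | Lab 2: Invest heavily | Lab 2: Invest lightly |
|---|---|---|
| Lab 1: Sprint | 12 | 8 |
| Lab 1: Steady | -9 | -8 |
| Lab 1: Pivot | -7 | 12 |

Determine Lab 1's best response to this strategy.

Sprint

Compute Lab 1's expected payoff for each action, taking the expectation over Lab 2's type.
E[Sprint] = 0.625·(12) + 0.125·(8) + 0.25·(12) = 11.5
E[Steady] = 0.625·(-9) + 0.125·(-8) + 0.25·(-9) = -8.875
E[Pivot] = 0.625·(-7) + 0.125·(12) + 0.25·(-7) = -4.625
Best response: Sprint (11.5 is the largest).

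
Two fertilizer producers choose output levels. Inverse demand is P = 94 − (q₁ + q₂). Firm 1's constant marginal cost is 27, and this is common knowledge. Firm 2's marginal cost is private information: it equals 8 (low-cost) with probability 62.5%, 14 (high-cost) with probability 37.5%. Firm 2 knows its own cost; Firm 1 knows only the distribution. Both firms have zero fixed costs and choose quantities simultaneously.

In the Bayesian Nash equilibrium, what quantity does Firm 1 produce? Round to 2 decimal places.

16.75

Each type of Firm 2 best-responds to q₁; Firm 1 best-responds to the expected q₂ over Firm 2's types.
Firm 2 with cost c maximizes (94 − (q₁+q₂) − c)·q₂, giving q₂(c) = (94 − c − q₁)/2.
E[c₂] = 0.625·8 + 0.375·14 = 10.25
Firm 1's FOC against E[q₂] yields q₁ = (94 − 2·27 + E[c₂])/3 = (94 − 54 + 10.25)/3 = 16.75.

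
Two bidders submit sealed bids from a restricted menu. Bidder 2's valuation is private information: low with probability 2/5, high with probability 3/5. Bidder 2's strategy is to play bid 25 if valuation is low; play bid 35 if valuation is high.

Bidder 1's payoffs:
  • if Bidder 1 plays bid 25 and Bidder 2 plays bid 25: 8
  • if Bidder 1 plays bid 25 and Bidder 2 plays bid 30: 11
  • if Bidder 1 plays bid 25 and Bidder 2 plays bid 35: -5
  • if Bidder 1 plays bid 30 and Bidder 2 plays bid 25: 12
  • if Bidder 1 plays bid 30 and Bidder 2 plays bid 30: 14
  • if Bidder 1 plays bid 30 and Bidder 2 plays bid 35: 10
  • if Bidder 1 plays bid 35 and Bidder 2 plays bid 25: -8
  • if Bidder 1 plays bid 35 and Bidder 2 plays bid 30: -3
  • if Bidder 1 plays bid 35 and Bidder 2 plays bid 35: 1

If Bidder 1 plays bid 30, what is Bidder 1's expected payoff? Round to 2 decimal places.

Take the expectation over Bidder 2's valuation, weighting each type's action by its prior probability.
E[bid 30] = 2/5·12 + 3/5·10 = 24/5 + 6 = 54/5

10.80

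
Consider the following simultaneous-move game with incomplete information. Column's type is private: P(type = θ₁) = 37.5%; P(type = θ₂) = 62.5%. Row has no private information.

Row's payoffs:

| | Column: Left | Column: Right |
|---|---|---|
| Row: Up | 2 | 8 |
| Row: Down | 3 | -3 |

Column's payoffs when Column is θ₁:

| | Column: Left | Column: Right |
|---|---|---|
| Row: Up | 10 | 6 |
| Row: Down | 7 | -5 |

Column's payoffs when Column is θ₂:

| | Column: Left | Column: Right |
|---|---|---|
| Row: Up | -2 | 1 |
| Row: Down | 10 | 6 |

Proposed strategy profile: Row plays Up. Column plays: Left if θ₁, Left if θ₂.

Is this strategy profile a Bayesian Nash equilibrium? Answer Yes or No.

No

Row plays Up: E[Up] = 0.375·(2) + 0.625·(2) = 2; E[Down] = 3. Not best-responding. ✗
Column (type θ₁), facing Up: Left gives 10, Right gives 6. Proposed Left is best. ✓
Column (type θ₂), facing Up: Left gives -2, Right gives 1. Proposed Left is not best — profitable deviation exists. ✗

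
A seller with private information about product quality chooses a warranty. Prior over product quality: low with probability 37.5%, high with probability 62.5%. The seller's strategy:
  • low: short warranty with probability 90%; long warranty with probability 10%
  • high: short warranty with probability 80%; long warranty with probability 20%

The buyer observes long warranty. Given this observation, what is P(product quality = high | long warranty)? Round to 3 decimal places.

P(long warranty) = 0.375·0.1 + 0.625·0.2 = 0.1625
P(high | long warranty) = (0.625·0.2) / 0.1625 = 0.125 / 0.1625 = 0.769231

0.769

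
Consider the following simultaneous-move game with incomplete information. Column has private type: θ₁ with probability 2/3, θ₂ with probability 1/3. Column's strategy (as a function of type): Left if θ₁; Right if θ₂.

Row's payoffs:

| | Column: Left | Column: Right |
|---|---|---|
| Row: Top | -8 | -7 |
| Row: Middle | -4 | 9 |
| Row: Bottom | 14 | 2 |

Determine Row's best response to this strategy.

Compute Row's expected payoff for each action, taking the expectation over Column's type.
E[Top] = 2/3·(-8) + 1/3·(-7) = -23/3
E[Middle] = 2/3·(-4) + 1/3·(9) = 1/3
E[Bottom] = 2/3·(14) + 1/3·(2) = 10
Best response: Bottom (10 is the largest).

Bottom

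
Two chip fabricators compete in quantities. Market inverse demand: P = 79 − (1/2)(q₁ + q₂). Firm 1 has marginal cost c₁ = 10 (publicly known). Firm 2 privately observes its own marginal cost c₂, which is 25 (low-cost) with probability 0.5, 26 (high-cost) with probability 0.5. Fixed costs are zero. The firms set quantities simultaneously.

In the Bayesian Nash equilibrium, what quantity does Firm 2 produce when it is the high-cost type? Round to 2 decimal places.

Firm 2 with cost c maximizes (79 − (1/2)(q₁+q₂) − c)·q₂, giving q₂(c) = (79 − c − (1/2)q₁).
E[c₂] = 0.5·25 + 0.5·26 = 25.5
Firm 1's FOC against E[q₂] yields q₁ = (79 − 2·10 + E[c₂])/(3/2) = (79 − 20 + 25.5)/(3/2) = 56.3333.
q₂(high-cost) = (79 − 26 − (1/2)·56.3333) = 24.8333.

24.83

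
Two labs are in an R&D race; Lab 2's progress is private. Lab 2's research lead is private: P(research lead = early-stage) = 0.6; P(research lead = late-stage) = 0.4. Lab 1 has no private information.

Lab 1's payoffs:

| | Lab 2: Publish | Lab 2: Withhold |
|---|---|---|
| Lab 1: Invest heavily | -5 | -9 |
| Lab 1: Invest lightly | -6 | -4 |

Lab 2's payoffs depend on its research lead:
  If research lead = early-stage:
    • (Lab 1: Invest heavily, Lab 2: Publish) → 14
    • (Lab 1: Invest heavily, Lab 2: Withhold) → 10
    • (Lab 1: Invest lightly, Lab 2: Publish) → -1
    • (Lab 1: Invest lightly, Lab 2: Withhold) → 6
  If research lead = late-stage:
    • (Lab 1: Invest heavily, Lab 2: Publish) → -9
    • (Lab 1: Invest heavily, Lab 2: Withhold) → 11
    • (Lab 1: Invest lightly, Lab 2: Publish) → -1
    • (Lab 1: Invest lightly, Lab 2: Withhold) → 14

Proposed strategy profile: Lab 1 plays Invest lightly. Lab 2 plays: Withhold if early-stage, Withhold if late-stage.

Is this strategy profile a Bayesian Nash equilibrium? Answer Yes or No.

A profile is a BNE iff every type of every player is best-responding given beliefs about the other side.
Lab 1 plays Invest lightly: E[Invest lightly] = 0.6·(-4) + 0.4·(-4) = -4; E[Invest heavily] = -9. Best-responding. ✓
Lab 2 (research lead early-stage), facing Invest lightly: Publish gives -1, Withhold gives 6. Proposed Withhold is best. ✓
Lab 2 (research lead late-stage), facing Invest lightly: Publish gives -1, Withhold gives 14. Proposed Withhold is best. ✓

Yes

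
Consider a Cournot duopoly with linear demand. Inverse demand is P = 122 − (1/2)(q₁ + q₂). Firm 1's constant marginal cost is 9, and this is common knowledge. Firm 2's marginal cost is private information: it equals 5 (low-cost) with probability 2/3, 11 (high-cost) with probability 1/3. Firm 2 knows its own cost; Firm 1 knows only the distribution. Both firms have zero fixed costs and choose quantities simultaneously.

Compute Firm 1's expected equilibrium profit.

Type-c best response for Firm 2: q₂(c) = (122 − c) − q₁/2.
Firm 1 maximizes expected profit; its first-order condition is 122 − q₁ − (1/2)E[q₂] − 9 = 0.
Substituting E[q₂] and solving: E[c₂] = 7, so q₁ = (122 − 2·9 + 7)/(3/2) = 74.
E[P] = 122 − (1/2)·(q₁ + E[q₂]) = 46; Firm 1's expected profit = (E[P] − 9)·q₁ = (46 − 9)·74 = 2738.

2738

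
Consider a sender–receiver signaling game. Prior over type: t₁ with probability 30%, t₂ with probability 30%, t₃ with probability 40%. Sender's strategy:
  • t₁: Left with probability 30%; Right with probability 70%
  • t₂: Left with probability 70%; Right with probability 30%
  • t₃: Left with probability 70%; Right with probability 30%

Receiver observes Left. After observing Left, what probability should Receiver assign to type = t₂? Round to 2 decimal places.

0.36

P(Left) = 0.3·0.3 + 0.3·0.7 + 0.4·0.7 = 0.58
P(t₂ | Left) = (0.3·0.7) / 0.58 = 0.21 / 0.58 = 0.362069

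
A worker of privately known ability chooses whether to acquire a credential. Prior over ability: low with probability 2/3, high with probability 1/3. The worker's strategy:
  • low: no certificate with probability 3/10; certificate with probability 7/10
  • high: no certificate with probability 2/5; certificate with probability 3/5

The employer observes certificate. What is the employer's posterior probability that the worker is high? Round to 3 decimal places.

P(certificate) = (2/3)·(7/10) + (1/3)·(3/5) = 2/3
P(high | certificate) = ((1/3)·(3/5)) / (2/3) = (1/5) / (2/3) = 3/10

0.300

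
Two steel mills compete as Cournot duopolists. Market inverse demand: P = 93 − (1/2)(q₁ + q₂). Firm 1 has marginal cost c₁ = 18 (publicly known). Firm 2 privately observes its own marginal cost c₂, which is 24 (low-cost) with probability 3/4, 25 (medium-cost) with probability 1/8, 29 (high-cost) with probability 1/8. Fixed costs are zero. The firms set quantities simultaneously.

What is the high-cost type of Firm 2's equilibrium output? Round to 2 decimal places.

Each type of Firm 2 best-responds to q₁; Firm 1 best-responds to the expected q₂ over Firm 2's types.
Firm 2 with cost c maximizes (93 − (1/2)(q₁+q₂) − c)·q₂, giving q₂(c) = (93 − c − (1/2)q₁).
E[c₂] = 3/4·24 + 1/8·25 + 1/8·29 = 24.75
Firm 1's FOC against E[q₂] yields q₁ = (93 − 2·18 + E[c₂])/(3/2) = (93 − 36 + 24.75)/(3/2) = 54.5.
q₂(high-cost) = (93 − 29 − (1/2)·54.5) = 36.75.

36.75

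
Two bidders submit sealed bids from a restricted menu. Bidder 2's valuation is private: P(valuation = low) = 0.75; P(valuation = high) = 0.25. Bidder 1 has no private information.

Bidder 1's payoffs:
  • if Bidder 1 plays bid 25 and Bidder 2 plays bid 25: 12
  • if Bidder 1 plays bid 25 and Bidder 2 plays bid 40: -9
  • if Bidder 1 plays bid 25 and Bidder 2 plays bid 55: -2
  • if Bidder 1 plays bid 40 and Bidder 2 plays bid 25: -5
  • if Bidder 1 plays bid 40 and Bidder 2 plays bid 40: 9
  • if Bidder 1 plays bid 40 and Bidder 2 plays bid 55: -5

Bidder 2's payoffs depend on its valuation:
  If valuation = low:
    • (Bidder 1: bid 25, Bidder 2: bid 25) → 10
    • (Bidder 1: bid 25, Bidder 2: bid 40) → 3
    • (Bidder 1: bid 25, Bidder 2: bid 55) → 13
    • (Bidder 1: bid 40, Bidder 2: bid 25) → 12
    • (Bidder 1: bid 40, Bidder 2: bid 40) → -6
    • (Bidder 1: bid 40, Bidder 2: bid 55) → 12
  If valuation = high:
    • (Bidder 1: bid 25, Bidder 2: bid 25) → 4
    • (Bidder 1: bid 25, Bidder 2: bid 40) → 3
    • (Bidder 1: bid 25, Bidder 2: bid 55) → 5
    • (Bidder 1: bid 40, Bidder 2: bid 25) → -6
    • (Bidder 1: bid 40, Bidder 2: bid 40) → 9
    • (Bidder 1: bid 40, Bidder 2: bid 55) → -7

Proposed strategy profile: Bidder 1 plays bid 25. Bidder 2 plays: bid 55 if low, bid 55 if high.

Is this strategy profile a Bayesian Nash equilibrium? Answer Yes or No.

Bidder 1 plays bid 25: E[bid 25] = 0.75·(-2) + 0.25·(-2) = -2; E[bid 40] = -5. Best-responding. ✓
Bidder 2 (valuation low), facing bid 25: bid 25 gives 10, bid 40 gives 3, bid 55 gives 13. Proposed bid 55 is best. ✓
Bidder 2 (valuation high), facing bid 25: bid 25 gives 4, bid 40 gives 3, bid 55 gives 5. Proposed bid 55 is best. ✓

Yes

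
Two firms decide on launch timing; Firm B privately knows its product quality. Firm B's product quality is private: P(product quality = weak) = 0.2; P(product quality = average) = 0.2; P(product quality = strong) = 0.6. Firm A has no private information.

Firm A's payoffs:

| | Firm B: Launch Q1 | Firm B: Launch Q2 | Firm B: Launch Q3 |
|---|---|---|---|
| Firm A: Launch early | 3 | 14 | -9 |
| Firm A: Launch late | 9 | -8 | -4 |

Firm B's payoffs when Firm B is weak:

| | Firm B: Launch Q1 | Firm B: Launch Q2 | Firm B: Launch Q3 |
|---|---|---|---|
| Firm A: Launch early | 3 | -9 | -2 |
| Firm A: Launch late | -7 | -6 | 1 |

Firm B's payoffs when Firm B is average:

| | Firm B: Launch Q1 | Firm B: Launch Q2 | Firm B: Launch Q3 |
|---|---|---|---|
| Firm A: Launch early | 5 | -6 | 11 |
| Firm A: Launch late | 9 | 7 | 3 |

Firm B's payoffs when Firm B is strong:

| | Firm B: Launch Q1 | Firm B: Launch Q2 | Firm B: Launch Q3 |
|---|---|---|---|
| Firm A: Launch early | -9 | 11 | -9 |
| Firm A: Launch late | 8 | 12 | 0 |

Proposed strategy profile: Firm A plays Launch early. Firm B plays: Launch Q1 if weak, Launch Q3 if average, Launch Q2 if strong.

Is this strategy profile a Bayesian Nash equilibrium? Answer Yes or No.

Yes

A profile is a BNE iff every type of every player is best-responding given beliefs about the other side.
Firm A plays Launch early: E[Launch early] = 0.2·(3) + 0.2·(-9) + 0.6·(14) = 7.2; E[Launch late] = -3.8. Best-responding. ✓
Firm B (product quality weak), facing Launch early: Launch Q1 gives 3, Launch Q2 gives -9, Launch Q3 gives -2. Proposed Launch Q1 is best. ✓
Firm B (product quality average), facing Launch early: Launch Q1 gives 5, Launch Q2 gives -6, Launch Q3 gives 11. Proposed Launch Q3 is best. ✓
Firm B (product quality strong), facing Launch early: Launch Q1 gives -9, Launch Q2 gives 11, Launch Q3 gives -9. Proposed Launch Q2 is best. ✓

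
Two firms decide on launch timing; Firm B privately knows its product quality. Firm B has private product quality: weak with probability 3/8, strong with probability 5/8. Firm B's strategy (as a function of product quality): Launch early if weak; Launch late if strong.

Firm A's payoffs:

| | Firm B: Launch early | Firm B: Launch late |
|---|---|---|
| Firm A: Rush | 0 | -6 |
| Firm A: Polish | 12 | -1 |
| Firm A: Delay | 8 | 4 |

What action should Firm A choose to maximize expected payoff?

E[Rush] = 3/8·(0) + 5/8·(-6) = -15/4
E[Polish] = 3/8·(12) + 5/8·(-1) = 31/8
E[Delay] = 3/8·(8) + 5/8·(4) = 11/2
Best response: Delay (11/2 is the largest).

Delay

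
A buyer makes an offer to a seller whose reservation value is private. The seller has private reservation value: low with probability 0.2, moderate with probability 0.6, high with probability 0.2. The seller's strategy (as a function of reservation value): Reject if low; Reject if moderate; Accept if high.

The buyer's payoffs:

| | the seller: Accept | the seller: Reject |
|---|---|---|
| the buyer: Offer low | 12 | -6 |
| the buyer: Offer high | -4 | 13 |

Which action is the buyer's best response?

Offer high

E[Offer low] = 0.2·(-6) + 0.6·(-6) + 0.2·(12) = -2.4
E[Offer high] = 0.2·(13) + 0.6·(13) + 0.2·(-4) = 9.6
Best response: Offer high (9.6 is the largest).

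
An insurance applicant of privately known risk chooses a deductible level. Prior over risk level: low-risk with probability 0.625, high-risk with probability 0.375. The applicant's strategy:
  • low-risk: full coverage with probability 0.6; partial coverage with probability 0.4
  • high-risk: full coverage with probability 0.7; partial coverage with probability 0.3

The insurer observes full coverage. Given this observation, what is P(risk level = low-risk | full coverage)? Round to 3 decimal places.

Apply Bayes' rule using the sender's strategy as the likelihood.
P(full coverage) = 0.625·0.6 + 0.375·0.7 = 0.6375
P(low-risk | full coverage) = (0.625·0.6) / 0.6375 = 0.375 / 0.6375 = 0.588235

0.588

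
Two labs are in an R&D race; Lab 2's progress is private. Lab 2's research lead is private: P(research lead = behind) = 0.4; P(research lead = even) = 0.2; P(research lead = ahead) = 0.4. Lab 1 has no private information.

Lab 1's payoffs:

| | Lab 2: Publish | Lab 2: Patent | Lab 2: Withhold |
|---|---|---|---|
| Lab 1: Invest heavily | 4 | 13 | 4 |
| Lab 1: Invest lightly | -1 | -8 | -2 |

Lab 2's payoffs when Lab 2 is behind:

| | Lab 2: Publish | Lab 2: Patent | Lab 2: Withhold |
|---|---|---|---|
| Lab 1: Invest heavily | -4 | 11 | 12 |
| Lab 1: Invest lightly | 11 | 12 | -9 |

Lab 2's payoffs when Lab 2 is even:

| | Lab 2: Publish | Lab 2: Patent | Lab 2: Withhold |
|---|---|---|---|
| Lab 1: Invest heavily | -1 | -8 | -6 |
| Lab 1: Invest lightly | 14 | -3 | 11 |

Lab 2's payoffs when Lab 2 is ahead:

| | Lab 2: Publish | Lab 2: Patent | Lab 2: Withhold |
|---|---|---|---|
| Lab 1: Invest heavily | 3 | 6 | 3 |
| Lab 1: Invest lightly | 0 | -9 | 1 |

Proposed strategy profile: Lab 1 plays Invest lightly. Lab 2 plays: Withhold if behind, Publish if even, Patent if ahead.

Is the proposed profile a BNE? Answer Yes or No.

A profile is a BNE iff every type of every player is best-responding given beliefs about the other side.
Lab 1 plays Invest lightly: E[Invest lightly] = 0.4·(-2) + 0.2·(-1) + 0.4·(-8) = -4.2; E[Invest heavily] = 7.6. Not best-responding. ✗
Lab 2 (research lead behind), facing Invest lightly: Publish gives 11, Patent gives 12, Withhold gives -9. Proposed Withhold is not best — profitable deviation exists. ✗
Lab 2 (research lead even), facing Invest lightly: Publish gives 14, Patent gives -3, Withhold gives 11. Proposed Publish is best. ✓
Lab 2 (research lead ahead), facing Invest lightly: Publish gives 0, Patent gives -9, Withhold gives 1. Proposed Patent is not best — profitable deviation exists. ✗

No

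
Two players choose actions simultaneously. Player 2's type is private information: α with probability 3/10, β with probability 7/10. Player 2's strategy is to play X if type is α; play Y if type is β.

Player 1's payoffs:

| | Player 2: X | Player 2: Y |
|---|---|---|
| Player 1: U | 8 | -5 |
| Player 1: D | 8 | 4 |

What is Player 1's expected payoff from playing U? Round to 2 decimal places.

E[U] = 3/10·8 + 7/10·(-5) = 12/5 + (-7/2) = -11/10

-1.10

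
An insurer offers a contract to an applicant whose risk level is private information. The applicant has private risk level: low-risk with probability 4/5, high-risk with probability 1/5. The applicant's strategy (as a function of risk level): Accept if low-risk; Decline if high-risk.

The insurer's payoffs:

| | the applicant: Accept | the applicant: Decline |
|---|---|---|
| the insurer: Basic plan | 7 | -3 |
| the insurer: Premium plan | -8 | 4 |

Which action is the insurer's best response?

Compute the insurer's expected payoff for each action, taking the expectation over the applicant's type.
E[Basic plan] = 4/5·(7) + 1/5·(-3) = 5
E[Premium plan] = 4/5·(-8) + 1/5·(4) = -28/5
Best response: Basic plan (5 is the largest).

Basic plan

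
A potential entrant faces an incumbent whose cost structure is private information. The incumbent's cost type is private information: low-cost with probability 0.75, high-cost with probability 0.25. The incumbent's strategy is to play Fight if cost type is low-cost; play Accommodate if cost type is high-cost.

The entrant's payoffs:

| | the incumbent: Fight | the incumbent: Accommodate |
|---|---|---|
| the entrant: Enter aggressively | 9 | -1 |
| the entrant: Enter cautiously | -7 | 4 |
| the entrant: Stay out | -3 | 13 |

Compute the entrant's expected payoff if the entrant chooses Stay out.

Take the expectation over the incumbent's cost type, weighting each type's action by its prior probability.
E[Stay out] = 0.75·(-3) + 0.25·13 = (-2.25) + 3.25 = 1

1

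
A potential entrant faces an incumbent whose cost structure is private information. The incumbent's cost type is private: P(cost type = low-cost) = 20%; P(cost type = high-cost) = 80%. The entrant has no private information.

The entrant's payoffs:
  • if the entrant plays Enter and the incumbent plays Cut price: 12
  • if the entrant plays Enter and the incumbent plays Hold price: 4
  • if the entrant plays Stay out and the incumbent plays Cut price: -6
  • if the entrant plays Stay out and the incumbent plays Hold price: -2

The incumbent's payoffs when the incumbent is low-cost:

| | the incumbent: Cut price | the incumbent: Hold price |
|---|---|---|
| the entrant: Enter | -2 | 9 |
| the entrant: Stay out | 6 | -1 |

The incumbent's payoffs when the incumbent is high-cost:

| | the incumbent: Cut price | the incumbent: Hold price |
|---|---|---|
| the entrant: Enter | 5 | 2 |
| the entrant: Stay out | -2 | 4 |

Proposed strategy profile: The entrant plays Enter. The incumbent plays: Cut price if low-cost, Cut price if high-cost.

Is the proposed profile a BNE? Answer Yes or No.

No

The entrant plays Enter: E[Enter] = 0.2·(12) + 0.8·(12) = 12; E[Stay out] = -6. Best-responding. ✓
The incumbent (cost type low-cost), facing Enter: Cut price gives -2, Hold price gives 9. Proposed Cut price is not best — profitable deviation exists. ✗
The incumbent (cost type high-cost), facing Enter: Cut price gives 5, Hold price gives 2. Proposed Cut price is best. ✓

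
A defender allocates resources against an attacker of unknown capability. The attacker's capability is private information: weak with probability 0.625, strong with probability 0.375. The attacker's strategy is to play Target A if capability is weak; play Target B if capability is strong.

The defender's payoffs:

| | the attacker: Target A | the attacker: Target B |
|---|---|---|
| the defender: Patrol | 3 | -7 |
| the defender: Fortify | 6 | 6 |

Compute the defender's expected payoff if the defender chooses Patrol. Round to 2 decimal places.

E[Patrol] = 0.625·3 + 0.375·(-7) = 1.875 + (-2.625) = -0.75

-0.75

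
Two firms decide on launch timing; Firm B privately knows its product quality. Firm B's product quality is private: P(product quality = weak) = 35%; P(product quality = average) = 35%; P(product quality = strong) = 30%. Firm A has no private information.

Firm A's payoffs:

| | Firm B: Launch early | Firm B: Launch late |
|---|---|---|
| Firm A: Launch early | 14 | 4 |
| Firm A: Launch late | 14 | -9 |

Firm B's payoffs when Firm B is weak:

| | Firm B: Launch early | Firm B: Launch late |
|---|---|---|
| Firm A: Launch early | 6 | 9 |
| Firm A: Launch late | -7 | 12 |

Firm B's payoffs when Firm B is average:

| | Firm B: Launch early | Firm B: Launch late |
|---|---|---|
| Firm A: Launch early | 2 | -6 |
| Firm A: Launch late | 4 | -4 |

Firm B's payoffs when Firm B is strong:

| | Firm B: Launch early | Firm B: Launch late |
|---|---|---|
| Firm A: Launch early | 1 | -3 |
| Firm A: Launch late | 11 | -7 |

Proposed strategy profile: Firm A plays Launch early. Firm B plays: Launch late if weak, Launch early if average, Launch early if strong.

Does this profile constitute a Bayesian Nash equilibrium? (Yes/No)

Yes

Firm A plays Launch early: E[Launch early] = 0.35·(4) + 0.35·(14) + 0.3·(14) = 10.5; E[Launch late] = 5.95. Best-responding. ✓
Firm B (product quality weak), facing Launch early: Launch early gives 6, Launch late gives 9. Proposed Launch late is best. ✓
Firm B (product quality average), facing Launch early: Launch early gives 2, Launch late gives -6. Proposed Launch early is best. ✓
Firm B (product quality strong), facing Launch early: Launch early gives 1, Launch late gives -3. Proposed Launch early is best. ✓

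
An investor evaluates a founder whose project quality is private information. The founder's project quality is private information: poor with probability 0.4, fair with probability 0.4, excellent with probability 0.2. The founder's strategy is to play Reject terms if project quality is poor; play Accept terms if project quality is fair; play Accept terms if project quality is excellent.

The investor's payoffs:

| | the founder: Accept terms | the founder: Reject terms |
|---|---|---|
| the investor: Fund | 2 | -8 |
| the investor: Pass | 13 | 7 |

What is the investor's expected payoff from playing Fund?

Take the expectation over the founder's project quality, weighting each type's action by its prior probability.
E[Fund] = 0.4·(-8) + 0.4·2 + 0.2·2 = (-3.2) + 0.8 + 0.4 = -2

-2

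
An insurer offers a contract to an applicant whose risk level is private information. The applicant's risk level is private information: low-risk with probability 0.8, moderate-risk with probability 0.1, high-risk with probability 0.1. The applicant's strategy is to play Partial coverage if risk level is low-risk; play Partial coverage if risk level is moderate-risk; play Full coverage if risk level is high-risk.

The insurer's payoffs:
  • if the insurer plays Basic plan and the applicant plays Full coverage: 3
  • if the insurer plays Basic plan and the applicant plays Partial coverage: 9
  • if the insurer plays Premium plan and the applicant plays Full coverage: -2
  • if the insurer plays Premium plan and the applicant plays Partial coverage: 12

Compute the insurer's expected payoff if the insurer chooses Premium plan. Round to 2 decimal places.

E[Premium plan] = 0.8·12 + 0.1·12 + 0.1·(-2) = 9.6 + 1.2 + (-0.2) = 10.6

10.60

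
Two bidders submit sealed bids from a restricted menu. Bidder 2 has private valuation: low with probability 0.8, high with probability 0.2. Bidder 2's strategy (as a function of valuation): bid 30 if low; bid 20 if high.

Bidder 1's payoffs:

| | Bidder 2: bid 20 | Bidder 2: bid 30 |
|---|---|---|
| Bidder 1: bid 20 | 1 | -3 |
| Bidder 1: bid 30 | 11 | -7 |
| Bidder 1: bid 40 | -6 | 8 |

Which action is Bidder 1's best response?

bid 40

E[bid 20] = 0.8·(-3) + 0.2·(1) = -2.2
E[bid 30] = 0.8·(-7) + 0.2·(11) = -3.4
E[bid 40] = 0.8·(8) + 0.2·(-6) = 5.2
Best response: bid 40 (5.2 is the largest).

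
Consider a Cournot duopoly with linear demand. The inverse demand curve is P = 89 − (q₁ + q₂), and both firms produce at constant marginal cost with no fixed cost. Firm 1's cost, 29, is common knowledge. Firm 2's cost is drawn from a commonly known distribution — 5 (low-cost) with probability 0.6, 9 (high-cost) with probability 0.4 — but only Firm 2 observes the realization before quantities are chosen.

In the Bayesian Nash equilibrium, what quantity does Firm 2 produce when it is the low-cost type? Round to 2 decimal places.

Type-c best response for Firm 2: q₂(c) = (89 − c)/2 − q₁/2.
Firm 1 maximizes expected profit; its first-order condition is 89 − 2q₁ − E[q₂] − 29 = 0.
Substituting E[q₂] and solving: E[c₂] = 6.6, so q₁ = (89 − 2·29 + 6.6)/3 = 12.5333.
q₂(low-cost) = (89 − 5 − 12.5333)/2 = 35.7333.

35.73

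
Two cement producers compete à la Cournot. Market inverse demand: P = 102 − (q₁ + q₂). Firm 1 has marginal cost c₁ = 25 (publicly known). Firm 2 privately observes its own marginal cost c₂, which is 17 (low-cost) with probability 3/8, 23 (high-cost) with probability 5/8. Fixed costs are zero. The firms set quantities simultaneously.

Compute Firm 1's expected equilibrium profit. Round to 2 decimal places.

588.06

Type-c best response for Firm 2: q₂(c) = (102 − c)/2 − q₁/2.
Firm 1 maximizes expected profit; its first-order condition is 102 − 2q₁ − E[q₂] − 25 = 0.
Substituting E[q₂] and solving: E[c₂] = 20.75, so q₁ = (102 − 2·25 + 20.75)/3 = 24.25.
E[P] = 102 − (q₁ + E[q₂]) = 49.25; Firm 1's expected profit = (E[P] − 25)·q₁ = (49.25 − 25)·24.25 = 588.062.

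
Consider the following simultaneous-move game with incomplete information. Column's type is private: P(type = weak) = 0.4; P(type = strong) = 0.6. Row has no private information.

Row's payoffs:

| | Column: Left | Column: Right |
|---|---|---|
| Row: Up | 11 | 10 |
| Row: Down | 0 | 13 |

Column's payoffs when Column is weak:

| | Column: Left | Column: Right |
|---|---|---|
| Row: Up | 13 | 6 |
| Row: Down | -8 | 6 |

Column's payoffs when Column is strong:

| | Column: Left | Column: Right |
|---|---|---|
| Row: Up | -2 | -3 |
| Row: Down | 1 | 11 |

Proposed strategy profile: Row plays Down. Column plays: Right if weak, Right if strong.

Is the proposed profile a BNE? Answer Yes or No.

Yes

A profile is a BNE iff every type of every player is best-responding given beliefs about the other side.
Row plays Down: E[Down] = 0.4·(13) + 0.6·(13) = 13; E[Up] = 10. Best-responding. ✓
Column (type weak), facing Down: Left gives -8, Right gives 6. Proposed Right is best. ✓
Column (type strong), facing Down: Left gives 1, Right gives 11. Proposed Right is best. ✓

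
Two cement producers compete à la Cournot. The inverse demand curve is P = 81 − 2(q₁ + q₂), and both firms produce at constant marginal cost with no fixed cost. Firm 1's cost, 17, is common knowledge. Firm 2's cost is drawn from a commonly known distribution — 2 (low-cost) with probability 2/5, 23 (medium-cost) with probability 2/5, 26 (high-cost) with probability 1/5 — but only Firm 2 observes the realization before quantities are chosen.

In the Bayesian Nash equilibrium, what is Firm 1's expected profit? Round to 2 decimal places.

214.94

Type-c best response for Firm 2: q₂(c) = (81 − c)/4 − q₁/2.
Firm 1 maximizes expected profit; its first-order condition is 81 − 4q₁ − 2E[q₂] − 17 = 0.
Substituting E[q₂] and solving: E[c₂] = 15.2, so q₁ = (81 − 2·17 + 15.2)/6 = 10.3667.
E[P] = 81 − 2·(q₁ + E[q₂]) = 37.7333; Firm 1's expected profit = (E[P] − 17)·q₁ = (37.7333 − 17)·10.3667 = 214.936.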